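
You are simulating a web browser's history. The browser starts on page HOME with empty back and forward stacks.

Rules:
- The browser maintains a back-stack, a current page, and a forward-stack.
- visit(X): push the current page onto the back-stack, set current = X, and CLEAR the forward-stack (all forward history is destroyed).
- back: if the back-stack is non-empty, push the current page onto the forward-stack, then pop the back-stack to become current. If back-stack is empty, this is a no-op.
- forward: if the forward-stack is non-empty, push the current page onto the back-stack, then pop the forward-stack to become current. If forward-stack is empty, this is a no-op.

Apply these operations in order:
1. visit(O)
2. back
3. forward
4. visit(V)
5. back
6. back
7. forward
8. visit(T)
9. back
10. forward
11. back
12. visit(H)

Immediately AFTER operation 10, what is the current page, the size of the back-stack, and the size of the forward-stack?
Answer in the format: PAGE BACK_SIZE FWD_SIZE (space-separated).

After 1 (visit(O)): cur=O back=1 fwd=0
After 2 (back): cur=HOME back=0 fwd=1
After 3 (forward): cur=O back=1 fwd=0
After 4 (visit(V)): cur=V back=2 fwd=0
After 5 (back): cur=O back=1 fwd=1
After 6 (back): cur=HOME back=0 fwd=2
After 7 (forward): cur=O back=1 fwd=1
After 8 (visit(T)): cur=T back=2 fwd=0
After 9 (back): cur=O back=1 fwd=1
After 10 (forward): cur=T back=2 fwd=0

T 2 0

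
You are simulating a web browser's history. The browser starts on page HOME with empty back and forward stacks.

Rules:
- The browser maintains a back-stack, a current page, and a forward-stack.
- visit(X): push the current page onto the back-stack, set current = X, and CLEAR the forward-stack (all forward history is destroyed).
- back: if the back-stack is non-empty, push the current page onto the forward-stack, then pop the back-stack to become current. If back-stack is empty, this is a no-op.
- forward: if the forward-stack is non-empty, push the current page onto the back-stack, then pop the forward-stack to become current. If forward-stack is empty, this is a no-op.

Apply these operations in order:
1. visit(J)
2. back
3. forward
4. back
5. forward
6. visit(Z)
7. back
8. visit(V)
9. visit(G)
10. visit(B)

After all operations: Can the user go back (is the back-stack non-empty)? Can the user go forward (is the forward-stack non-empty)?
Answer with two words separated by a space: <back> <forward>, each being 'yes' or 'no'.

Answer: yes no

Derivation:
After 1 (visit(J)): cur=J back=1 fwd=0
After 2 (back): cur=HOME back=0 fwd=1
After 3 (forward): cur=J back=1 fwd=0
After 4 (back): cur=HOME back=0 fwd=1
After 5 (forward): cur=J back=1 fwd=0
After 6 (visit(Z)): cur=Z back=2 fwd=0
After 7 (back): cur=J back=1 fwd=1
After 8 (visit(V)): cur=V back=2 fwd=0
After 9 (visit(G)): cur=G back=3 fwd=0
After 10 (visit(B)): cur=B back=4 fwd=0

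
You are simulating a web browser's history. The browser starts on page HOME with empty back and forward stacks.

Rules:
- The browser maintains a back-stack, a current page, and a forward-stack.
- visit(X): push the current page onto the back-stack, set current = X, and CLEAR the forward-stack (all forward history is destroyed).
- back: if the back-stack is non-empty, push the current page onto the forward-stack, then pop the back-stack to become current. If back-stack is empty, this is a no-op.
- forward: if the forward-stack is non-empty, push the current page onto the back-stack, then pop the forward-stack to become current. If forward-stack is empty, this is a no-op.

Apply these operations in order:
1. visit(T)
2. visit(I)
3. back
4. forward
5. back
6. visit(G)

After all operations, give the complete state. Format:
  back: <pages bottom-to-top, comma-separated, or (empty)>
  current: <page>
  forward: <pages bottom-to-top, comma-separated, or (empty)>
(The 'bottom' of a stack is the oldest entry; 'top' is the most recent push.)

After 1 (visit(T)): cur=T back=1 fwd=0
After 2 (visit(I)): cur=I back=2 fwd=0
After 3 (back): cur=T back=1 fwd=1
After 4 (forward): cur=I back=2 fwd=0
After 5 (back): cur=T back=1 fwd=1
After 6 (visit(G)): cur=G back=2 fwd=0

Answer: back: HOME,T
current: G
forward: (empty)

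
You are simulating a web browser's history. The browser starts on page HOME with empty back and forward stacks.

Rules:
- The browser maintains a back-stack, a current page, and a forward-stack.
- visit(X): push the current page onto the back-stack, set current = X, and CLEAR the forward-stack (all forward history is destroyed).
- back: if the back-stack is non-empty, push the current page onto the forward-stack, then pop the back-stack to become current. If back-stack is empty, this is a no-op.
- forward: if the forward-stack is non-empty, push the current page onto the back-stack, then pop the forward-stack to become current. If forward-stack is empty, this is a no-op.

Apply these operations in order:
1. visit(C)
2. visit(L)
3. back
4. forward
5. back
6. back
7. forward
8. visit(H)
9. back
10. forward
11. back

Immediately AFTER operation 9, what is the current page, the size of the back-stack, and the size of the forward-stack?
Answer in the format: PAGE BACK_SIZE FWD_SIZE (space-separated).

After 1 (visit(C)): cur=C back=1 fwd=0
After 2 (visit(L)): cur=L back=2 fwd=0
After 3 (back): cur=C back=1 fwd=1
After 4 (forward): cur=L back=2 fwd=0
After 5 (back): cur=C back=1 fwd=1
After 6 (back): cur=HOME back=0 fwd=2
After 7 (forward): cur=C back=1 fwd=1
After 8 (visit(H)): cur=H back=2 fwd=0
After 9 (back): cur=C back=1 fwd=1

C 1 1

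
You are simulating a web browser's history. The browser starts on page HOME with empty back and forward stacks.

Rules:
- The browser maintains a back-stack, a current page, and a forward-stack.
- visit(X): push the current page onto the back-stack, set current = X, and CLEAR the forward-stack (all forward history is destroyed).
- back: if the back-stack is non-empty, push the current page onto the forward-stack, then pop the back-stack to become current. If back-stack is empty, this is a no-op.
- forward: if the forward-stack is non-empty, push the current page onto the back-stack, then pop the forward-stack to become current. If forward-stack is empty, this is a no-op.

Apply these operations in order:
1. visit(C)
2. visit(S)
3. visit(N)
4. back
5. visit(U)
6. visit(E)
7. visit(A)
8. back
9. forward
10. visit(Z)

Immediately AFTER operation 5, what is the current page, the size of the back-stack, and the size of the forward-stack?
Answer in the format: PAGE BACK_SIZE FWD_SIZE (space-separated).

After 1 (visit(C)): cur=C back=1 fwd=0
After 2 (visit(S)): cur=S back=2 fwd=0
After 3 (visit(N)): cur=N back=3 fwd=0
After 4 (back): cur=S back=2 fwd=1
After 5 (visit(U)): cur=U back=3 fwd=0

U 3 0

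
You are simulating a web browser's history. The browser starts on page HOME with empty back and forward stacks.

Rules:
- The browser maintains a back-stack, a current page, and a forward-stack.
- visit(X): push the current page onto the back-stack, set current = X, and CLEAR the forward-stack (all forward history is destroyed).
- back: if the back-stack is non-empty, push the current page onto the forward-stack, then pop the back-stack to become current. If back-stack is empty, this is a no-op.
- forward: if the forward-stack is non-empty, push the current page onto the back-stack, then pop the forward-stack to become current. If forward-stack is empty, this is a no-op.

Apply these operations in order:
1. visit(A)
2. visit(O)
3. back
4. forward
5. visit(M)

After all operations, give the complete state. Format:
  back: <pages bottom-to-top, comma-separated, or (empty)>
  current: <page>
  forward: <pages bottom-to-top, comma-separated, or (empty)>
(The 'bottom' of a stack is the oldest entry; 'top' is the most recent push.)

After 1 (visit(A)): cur=A back=1 fwd=0
After 2 (visit(O)): cur=O back=2 fwd=0
After 3 (back): cur=A back=1 fwd=1
After 4 (forward): cur=O back=2 fwd=0
After 5 (visit(M)): cur=M back=3 fwd=0

Answer: back: HOME,A,O
current: M
forward: (empty)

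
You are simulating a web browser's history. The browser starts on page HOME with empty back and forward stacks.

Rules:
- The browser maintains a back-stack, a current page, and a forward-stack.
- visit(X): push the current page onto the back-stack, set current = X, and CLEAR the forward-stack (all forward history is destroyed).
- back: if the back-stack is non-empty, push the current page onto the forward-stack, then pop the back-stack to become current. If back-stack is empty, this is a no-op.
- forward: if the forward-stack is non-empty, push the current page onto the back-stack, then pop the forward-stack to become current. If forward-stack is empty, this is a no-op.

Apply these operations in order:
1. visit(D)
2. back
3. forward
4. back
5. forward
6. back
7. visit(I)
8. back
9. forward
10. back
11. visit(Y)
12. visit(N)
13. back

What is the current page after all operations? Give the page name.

Answer: Y

Derivation:
After 1 (visit(D)): cur=D back=1 fwd=0
After 2 (back): cur=HOME back=0 fwd=1
After 3 (forward): cur=D back=1 fwd=0
After 4 (back): cur=HOME back=0 fwd=1
After 5 (forward): cur=D back=1 fwd=0
After 6 (back): cur=HOME back=0 fwd=1
After 7 (visit(I)): cur=I back=1 fwd=0
After 8 (back): cur=HOME back=0 fwd=1
After 9 (forward): cur=I back=1 fwd=0
After 10 (back): cur=HOME back=0 fwd=1
After 11 (visit(Y)): cur=Y back=1 fwd=0
After 12 (visit(N)): cur=N back=2 fwd=0
After 13 (back): cur=Y back=1 fwd=1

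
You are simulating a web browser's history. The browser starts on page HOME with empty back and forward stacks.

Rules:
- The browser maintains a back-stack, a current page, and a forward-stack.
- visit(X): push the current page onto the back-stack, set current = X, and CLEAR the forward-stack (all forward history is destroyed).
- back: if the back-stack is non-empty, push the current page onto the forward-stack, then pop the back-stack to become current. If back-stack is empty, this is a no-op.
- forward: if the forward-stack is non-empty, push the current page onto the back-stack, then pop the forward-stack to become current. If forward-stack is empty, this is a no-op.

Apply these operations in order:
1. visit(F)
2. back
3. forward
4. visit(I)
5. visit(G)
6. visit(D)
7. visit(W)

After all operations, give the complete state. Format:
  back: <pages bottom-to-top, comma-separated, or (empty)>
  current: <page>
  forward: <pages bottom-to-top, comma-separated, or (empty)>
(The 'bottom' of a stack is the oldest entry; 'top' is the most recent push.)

Answer: back: HOME,F,I,G,D
current: W
forward: (empty)

Derivation:
After 1 (visit(F)): cur=F back=1 fwd=0
After 2 (back): cur=HOME back=0 fwd=1
After 3 (forward): cur=F back=1 fwd=0
After 4 (visit(I)): cur=I back=2 fwd=0
After 5 (visit(G)): cur=G back=3 fwd=0
After 6 (visit(D)): cur=D back=4 fwd=0
After 7 (visit(W)): cur=W back=5 fwd=0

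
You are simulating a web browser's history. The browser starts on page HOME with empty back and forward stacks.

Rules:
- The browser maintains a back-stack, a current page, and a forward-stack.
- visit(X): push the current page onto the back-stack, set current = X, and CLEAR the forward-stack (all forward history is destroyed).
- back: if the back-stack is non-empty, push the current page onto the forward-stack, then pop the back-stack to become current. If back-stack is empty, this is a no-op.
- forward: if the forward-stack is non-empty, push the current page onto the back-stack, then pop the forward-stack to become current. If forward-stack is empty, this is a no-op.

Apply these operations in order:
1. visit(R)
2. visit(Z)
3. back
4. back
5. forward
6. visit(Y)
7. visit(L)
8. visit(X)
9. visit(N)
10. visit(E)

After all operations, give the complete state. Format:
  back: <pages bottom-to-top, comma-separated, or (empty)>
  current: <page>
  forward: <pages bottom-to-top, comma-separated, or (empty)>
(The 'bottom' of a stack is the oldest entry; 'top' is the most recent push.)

After 1 (visit(R)): cur=R back=1 fwd=0
After 2 (visit(Z)): cur=Z back=2 fwd=0
After 3 (back): cur=R back=1 fwd=1
After 4 (back): cur=HOME back=0 fwd=2
After 5 (forward): cur=R back=1 fwd=1
After 6 (visit(Y)): cur=Y back=2 fwd=0
After 7 (visit(L)): cur=L back=3 fwd=0
After 8 (visit(X)): cur=X back=4 fwd=0
After 9 (visit(N)): cur=N back=5 fwd=0
After 10 (visit(E)): cur=E back=6 fwd=0

Answer: back: HOME,R,Y,L,X,N
current: E
forward: (empty)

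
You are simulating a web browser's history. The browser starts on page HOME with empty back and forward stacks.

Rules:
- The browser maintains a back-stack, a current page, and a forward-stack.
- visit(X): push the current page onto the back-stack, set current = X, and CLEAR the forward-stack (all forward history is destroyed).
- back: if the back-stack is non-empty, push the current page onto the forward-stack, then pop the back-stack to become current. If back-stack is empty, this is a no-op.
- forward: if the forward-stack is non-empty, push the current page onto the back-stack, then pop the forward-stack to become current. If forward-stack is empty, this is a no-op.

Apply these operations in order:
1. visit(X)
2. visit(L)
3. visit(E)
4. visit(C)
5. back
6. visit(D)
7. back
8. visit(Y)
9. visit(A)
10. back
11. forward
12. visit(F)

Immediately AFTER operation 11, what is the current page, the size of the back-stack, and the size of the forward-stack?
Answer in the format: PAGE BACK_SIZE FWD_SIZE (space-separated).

After 1 (visit(X)): cur=X back=1 fwd=0
After 2 (visit(L)): cur=L back=2 fwd=0
After 3 (visit(E)): cur=E back=3 fwd=0
After 4 (visit(C)): cur=C back=4 fwd=0
After 5 (back): cur=E back=3 fwd=1
After 6 (visit(D)): cur=D back=4 fwd=0
After 7 (back): cur=E back=3 fwd=1
After 8 (visit(Y)): cur=Y back=4 fwd=0
After 9 (visit(A)): cur=A back=5 fwd=0
After 10 (back): cur=Y back=4 fwd=1
After 11 (forward): cur=A back=5 fwd=0

A 5 0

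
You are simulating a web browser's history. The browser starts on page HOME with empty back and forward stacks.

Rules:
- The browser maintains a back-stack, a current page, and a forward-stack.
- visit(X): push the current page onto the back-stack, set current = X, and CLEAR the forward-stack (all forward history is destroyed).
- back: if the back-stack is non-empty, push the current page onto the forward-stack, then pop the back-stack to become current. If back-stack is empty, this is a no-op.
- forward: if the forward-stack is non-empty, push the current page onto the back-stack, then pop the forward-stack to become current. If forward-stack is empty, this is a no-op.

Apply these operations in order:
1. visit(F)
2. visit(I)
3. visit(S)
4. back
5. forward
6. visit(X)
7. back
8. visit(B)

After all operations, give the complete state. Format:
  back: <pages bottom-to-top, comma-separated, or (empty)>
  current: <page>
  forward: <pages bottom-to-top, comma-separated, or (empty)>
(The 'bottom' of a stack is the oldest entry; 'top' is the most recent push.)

Answer: back: HOME,F,I,S
current: B
forward: (empty)

Derivation:
After 1 (visit(F)): cur=F back=1 fwd=0
After 2 (visit(I)): cur=I back=2 fwd=0
After 3 (visit(S)): cur=S back=3 fwd=0
After 4 (back): cur=I back=2 fwd=1
After 5 (forward): cur=S back=3 fwd=0
After 6 (visit(X)): cur=X back=4 fwd=0
After 7 (back): cur=S back=3 fwd=1
After 8 (visit(B)): cur=B back=4 fwd=0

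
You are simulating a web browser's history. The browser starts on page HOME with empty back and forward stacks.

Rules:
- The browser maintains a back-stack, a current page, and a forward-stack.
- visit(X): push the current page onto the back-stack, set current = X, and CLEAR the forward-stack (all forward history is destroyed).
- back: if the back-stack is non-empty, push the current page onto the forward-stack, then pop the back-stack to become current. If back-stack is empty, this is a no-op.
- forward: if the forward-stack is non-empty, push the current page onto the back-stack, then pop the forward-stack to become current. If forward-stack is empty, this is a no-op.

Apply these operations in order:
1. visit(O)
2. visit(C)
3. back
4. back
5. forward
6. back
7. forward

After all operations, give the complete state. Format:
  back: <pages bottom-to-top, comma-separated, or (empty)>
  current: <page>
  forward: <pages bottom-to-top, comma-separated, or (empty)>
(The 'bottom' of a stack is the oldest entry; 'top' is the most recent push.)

Answer: back: HOME
current: O
forward: C

Derivation:
After 1 (visit(O)): cur=O back=1 fwd=0
After 2 (visit(C)): cur=C back=2 fwd=0
After 3 (back): cur=O back=1 fwd=1
After 4 (back): cur=HOME back=0 fwd=2
After 5 (forward): cur=O back=1 fwd=1
After 6 (back): cur=HOME back=0 fwd=2
After 7 (forward): cur=O back=1 fwd=1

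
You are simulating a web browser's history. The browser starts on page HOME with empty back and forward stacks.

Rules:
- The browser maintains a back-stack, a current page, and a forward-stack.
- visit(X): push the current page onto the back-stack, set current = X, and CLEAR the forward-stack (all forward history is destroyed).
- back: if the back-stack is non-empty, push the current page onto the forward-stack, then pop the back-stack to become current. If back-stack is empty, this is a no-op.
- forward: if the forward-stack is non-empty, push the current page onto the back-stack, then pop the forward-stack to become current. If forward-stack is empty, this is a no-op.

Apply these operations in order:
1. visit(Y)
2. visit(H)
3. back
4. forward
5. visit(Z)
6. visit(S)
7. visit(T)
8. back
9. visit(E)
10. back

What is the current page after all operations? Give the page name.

Answer: S

Derivation:
After 1 (visit(Y)): cur=Y back=1 fwd=0
After 2 (visit(H)): cur=H back=2 fwd=0
After 3 (back): cur=Y back=1 fwd=1
After 4 (forward): cur=H back=2 fwd=0
After 5 (visit(Z)): cur=Z back=3 fwd=0
After 6 (visit(S)): cur=S back=4 fwd=0
After 7 (visit(T)): cur=T back=5 fwd=0
After 8 (back): cur=S back=4 fwd=1
After 9 (visit(E)): cur=E back=5 fwd=0
After 10 (back): cur=S back=4 fwd=1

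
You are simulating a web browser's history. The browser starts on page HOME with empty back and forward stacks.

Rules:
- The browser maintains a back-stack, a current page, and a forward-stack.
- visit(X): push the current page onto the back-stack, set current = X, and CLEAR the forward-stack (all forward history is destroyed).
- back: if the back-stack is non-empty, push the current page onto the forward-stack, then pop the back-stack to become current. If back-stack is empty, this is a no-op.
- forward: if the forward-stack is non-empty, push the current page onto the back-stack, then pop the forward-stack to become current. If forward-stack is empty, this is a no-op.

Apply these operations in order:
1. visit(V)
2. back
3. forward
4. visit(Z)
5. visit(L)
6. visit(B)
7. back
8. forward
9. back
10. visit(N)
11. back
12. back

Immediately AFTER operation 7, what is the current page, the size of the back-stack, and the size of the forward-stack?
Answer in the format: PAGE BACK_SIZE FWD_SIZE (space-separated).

After 1 (visit(V)): cur=V back=1 fwd=0
After 2 (back): cur=HOME back=0 fwd=1
After 3 (forward): cur=V back=1 fwd=0
After 4 (visit(Z)): cur=Z back=2 fwd=0
After 5 (visit(L)): cur=L back=3 fwd=0
After 6 (visit(B)): cur=B back=4 fwd=0
After 7 (back): cur=L back=3 fwd=1

L 3 1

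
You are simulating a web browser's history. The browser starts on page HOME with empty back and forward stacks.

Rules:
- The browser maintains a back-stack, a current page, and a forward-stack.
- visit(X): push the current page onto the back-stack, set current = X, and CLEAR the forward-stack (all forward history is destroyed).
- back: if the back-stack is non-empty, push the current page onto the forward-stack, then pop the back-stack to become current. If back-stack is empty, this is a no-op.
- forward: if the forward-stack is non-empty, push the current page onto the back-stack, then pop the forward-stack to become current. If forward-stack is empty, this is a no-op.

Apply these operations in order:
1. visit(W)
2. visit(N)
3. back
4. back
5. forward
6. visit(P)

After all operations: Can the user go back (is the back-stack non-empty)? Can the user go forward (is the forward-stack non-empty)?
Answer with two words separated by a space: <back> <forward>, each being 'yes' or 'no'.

Answer: yes no

Derivation:
After 1 (visit(W)): cur=W back=1 fwd=0
After 2 (visit(N)): cur=N back=2 fwd=0
After 3 (back): cur=W back=1 fwd=1
After 4 (back): cur=HOME back=0 fwd=2
After 5 (forward): cur=W back=1 fwd=1
After 6 (visit(P)): cur=P back=2 fwd=0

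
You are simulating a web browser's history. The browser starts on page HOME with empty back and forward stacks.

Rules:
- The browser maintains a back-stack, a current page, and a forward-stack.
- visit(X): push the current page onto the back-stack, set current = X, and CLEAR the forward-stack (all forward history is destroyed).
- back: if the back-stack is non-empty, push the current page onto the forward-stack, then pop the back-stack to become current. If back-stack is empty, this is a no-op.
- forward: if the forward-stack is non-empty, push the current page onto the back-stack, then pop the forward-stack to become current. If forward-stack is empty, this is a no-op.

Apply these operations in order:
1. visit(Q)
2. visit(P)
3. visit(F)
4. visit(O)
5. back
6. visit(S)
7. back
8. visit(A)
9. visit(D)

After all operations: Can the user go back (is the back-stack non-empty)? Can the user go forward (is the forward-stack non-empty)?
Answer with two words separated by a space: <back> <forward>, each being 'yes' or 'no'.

Answer: yes no

Derivation:
After 1 (visit(Q)): cur=Q back=1 fwd=0
After 2 (visit(P)): cur=P back=2 fwd=0
After 3 (visit(F)): cur=F back=3 fwd=0
After 4 (visit(O)): cur=O back=4 fwd=0
After 5 (back): cur=F back=3 fwd=1
After 6 (visit(S)): cur=S back=4 fwd=0
After 7 (back): cur=F back=3 fwd=1
After 8 (visit(A)): cur=A back=4 fwd=0
After 9 (visit(D)): cur=D back=5 fwd=0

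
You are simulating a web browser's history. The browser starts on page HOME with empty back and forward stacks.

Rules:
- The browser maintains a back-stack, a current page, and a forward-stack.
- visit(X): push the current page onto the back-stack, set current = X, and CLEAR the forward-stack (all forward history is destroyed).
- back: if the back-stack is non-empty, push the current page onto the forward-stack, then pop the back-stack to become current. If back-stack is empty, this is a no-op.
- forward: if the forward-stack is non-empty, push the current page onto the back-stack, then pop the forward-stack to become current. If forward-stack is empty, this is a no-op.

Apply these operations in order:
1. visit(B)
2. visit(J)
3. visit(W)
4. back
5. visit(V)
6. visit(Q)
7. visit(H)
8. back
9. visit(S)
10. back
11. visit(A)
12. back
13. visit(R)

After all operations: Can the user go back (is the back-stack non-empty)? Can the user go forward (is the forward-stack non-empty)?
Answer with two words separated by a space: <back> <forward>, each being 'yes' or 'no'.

After 1 (visit(B)): cur=B back=1 fwd=0
After 2 (visit(J)): cur=J back=2 fwd=0
After 3 (visit(W)): cur=W back=3 fwd=0
After 4 (back): cur=J back=2 fwd=1
After 5 (visit(V)): cur=V back=3 fwd=0
After 6 (visit(Q)): cur=Q back=4 fwd=0
After 7 (visit(H)): cur=H back=5 fwd=0
After 8 (back): cur=Q back=4 fwd=1
After 9 (visit(S)): cur=S back=5 fwd=0
After 10 (back): cur=Q back=4 fwd=1
After 11 (visit(A)): cur=A back=5 fwd=0
After 12 (back): cur=Q back=4 fwd=1
After 13 (visit(R)): cur=R back=5 fwd=0

Answer: yes no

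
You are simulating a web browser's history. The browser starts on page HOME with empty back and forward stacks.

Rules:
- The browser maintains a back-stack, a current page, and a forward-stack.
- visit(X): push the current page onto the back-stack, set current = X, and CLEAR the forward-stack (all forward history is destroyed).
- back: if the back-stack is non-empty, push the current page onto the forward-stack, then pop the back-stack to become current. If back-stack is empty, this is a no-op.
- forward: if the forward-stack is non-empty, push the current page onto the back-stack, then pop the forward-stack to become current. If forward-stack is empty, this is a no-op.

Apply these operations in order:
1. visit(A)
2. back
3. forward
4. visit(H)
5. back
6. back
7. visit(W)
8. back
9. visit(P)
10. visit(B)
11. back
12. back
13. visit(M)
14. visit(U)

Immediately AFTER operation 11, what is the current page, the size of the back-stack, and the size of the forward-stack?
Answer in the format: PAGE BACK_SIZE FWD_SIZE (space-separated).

After 1 (visit(A)): cur=A back=1 fwd=0
After 2 (back): cur=HOME back=0 fwd=1
After 3 (forward): cur=A back=1 fwd=0
After 4 (visit(H)): cur=H back=2 fwd=0
After 5 (back): cur=A back=1 fwd=1
After 6 (back): cur=HOME back=0 fwd=2
After 7 (visit(W)): cur=W back=1 fwd=0
After 8 (back): cur=HOME back=0 fwd=1
After 9 (visit(P)): cur=P back=1 fwd=0
After 10 (visit(B)): cur=B back=2 fwd=0
After 11 (back): cur=P back=1 fwd=1

P 1 1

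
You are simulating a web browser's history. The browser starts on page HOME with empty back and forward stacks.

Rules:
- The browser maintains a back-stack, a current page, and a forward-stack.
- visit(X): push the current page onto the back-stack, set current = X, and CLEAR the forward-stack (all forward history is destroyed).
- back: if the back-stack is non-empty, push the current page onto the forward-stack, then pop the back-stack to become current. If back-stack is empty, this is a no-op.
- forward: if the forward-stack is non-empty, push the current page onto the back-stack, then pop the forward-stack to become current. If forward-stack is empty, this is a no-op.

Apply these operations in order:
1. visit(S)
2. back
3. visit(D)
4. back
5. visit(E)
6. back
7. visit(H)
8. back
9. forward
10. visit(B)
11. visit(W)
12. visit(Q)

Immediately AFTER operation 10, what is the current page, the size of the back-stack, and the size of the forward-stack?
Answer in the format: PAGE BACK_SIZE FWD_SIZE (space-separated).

After 1 (visit(S)): cur=S back=1 fwd=0
After 2 (back): cur=HOME back=0 fwd=1
After 3 (visit(D)): cur=D back=1 fwd=0
After 4 (back): cur=HOME back=0 fwd=1
After 5 (visit(E)): cur=E back=1 fwd=0
After 6 (back): cur=HOME back=0 fwd=1
After 7 (visit(H)): cur=H back=1 fwd=0
After 8 (back): cur=HOME back=0 fwd=1
After 9 (forward): cur=H back=1 fwd=0
After 10 (visit(B)): cur=B back=2 fwd=0

B 2 0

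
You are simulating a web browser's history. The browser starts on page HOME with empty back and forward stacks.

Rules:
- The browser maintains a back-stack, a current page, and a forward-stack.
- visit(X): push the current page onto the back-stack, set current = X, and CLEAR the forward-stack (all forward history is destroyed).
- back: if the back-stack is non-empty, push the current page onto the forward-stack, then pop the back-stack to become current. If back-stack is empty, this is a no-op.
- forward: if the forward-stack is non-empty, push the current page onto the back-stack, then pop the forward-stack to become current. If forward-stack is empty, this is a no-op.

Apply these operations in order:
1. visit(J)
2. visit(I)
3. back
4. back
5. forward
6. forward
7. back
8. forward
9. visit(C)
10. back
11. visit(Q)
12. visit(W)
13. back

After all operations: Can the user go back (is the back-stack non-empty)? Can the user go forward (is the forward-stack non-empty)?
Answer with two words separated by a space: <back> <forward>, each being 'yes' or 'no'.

After 1 (visit(J)): cur=J back=1 fwd=0
After 2 (visit(I)): cur=I back=2 fwd=0
After 3 (back): cur=J back=1 fwd=1
After 4 (back): cur=HOME back=0 fwd=2
After 5 (forward): cur=J back=1 fwd=1
After 6 (forward): cur=I back=2 fwd=0
After 7 (back): cur=J back=1 fwd=1
After 8 (forward): cur=I back=2 fwd=0
After 9 (visit(C)): cur=C back=3 fwd=0
After 10 (back): cur=I back=2 fwd=1
After 11 (visit(Q)): cur=Q back=3 fwd=0
After 12 (visit(W)): cur=W back=4 fwd=0
After 13 (back): cur=Q back=3 fwd=1

Answer: yes yes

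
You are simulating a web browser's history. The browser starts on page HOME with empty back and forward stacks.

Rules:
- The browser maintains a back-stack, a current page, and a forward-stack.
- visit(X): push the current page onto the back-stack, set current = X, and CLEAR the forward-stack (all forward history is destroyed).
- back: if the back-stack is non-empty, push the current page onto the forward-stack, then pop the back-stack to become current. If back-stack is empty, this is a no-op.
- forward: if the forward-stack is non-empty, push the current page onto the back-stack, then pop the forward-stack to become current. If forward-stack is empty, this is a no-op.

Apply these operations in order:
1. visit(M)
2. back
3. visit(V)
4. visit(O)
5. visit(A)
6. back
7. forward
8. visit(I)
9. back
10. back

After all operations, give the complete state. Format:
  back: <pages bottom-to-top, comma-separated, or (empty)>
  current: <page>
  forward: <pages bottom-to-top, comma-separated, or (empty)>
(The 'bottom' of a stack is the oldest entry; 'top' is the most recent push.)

Answer: back: HOME,V
current: O
forward: I,A

Derivation:
After 1 (visit(M)): cur=M back=1 fwd=0
After 2 (back): cur=HOME back=0 fwd=1
After 3 (visit(V)): cur=V back=1 fwd=0
After 4 (visit(O)): cur=O back=2 fwd=0
After 5 (visit(A)): cur=A back=3 fwd=0
After 6 (back): cur=O back=2 fwd=1
After 7 (forward): cur=A back=3 fwd=0
After 8 (visit(I)): cur=I back=4 fwd=0
After 9 (back): cur=A back=3 fwd=1
After 10 (back): cur=O back=2 fwd=2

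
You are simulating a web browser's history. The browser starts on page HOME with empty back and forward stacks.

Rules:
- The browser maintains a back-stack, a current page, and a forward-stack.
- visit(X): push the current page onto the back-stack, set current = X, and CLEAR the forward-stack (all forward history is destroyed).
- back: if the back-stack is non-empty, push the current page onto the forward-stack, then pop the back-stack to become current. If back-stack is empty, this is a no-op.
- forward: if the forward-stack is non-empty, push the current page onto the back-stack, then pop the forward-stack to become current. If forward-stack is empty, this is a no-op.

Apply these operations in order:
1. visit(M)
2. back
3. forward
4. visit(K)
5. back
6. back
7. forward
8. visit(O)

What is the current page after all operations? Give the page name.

After 1 (visit(M)): cur=M back=1 fwd=0
After 2 (back): cur=HOME back=0 fwd=1
After 3 (forward): cur=M back=1 fwd=0
After 4 (visit(K)): cur=K back=2 fwd=0
After 5 (back): cur=M back=1 fwd=1
After 6 (back): cur=HOME back=0 fwd=2
After 7 (forward): cur=M back=1 fwd=1
After 8 (visit(O)): cur=O back=2 fwd=0

Answer: O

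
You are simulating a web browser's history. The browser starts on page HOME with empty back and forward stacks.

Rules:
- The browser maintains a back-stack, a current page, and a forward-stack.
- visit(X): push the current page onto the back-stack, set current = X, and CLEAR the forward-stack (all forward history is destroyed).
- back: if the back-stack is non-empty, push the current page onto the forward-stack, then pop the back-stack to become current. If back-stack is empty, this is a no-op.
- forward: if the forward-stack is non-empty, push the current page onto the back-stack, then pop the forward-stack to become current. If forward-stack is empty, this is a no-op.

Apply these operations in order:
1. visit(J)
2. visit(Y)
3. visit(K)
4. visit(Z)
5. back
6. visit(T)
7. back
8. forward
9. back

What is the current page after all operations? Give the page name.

Answer: K

Derivation:
After 1 (visit(J)): cur=J back=1 fwd=0
After 2 (visit(Y)): cur=Y back=2 fwd=0
After 3 (visit(K)): cur=K back=3 fwd=0
After 4 (visit(Z)): cur=Z back=4 fwd=0
After 5 (back): cur=K back=3 fwd=1
After 6 (visit(T)): cur=T back=4 fwd=0
After 7 (back): cur=K back=3 fwd=1
After 8 (forward): cur=T back=4 fwd=0
After 9 (back): cur=K back=3 fwd=1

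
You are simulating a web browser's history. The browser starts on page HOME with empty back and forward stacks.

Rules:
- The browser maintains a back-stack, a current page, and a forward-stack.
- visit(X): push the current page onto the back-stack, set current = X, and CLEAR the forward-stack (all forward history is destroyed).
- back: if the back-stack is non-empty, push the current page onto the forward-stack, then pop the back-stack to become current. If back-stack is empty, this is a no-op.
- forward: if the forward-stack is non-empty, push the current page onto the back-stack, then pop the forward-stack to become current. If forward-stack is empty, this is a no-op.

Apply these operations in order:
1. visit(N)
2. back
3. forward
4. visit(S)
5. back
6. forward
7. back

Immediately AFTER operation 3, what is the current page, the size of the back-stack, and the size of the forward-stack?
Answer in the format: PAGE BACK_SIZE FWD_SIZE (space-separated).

After 1 (visit(N)): cur=N back=1 fwd=0
After 2 (back): cur=HOME back=0 fwd=1
After 3 (forward): cur=N back=1 fwd=0

N 1 0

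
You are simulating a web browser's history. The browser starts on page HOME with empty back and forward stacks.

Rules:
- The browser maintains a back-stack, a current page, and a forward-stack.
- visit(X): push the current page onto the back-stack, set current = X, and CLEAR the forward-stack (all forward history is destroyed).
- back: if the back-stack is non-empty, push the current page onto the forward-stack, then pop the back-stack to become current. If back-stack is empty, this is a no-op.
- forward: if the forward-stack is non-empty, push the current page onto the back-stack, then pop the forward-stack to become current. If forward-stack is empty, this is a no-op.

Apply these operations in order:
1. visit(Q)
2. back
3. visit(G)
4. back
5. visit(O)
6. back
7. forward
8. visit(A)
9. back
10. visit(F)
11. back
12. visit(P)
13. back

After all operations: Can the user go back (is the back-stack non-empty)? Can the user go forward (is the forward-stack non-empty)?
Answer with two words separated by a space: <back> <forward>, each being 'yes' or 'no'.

Answer: yes yes

Derivation:
After 1 (visit(Q)): cur=Q back=1 fwd=0
After 2 (back): cur=HOME back=0 fwd=1
After 3 (visit(G)): cur=G back=1 fwd=0
After 4 (back): cur=HOME back=0 fwd=1
After 5 (visit(O)): cur=O back=1 fwd=0
After 6 (back): cur=HOME back=0 fwd=1
After 7 (forward): cur=O back=1 fwd=0
After 8 (visit(A)): cur=A back=2 fwd=0
After 9 (back): cur=O back=1 fwd=1
After 10 (visit(F)): cur=F back=2 fwd=0
After 11 (back): cur=O back=1 fwd=1
After 12 (visit(P)): cur=P back=2 fwd=0
After 13 (back): cur=O back=1 fwd=1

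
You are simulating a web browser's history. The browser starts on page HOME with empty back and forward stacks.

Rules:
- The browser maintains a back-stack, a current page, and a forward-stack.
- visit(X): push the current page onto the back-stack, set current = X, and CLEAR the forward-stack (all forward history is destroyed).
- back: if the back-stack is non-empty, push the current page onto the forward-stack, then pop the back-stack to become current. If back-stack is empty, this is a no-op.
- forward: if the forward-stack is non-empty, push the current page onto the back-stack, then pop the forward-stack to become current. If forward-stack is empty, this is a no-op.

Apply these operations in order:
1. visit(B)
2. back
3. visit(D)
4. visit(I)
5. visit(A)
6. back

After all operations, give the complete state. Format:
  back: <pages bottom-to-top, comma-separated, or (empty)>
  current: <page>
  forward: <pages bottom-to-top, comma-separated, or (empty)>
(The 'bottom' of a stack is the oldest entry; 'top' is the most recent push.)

After 1 (visit(B)): cur=B back=1 fwd=0
After 2 (back): cur=HOME back=0 fwd=1
After 3 (visit(D)): cur=D back=1 fwd=0
After 4 (visit(I)): cur=I back=2 fwd=0
After 5 (visit(A)): cur=A back=3 fwd=0
After 6 (back): cur=I back=2 fwd=1

Answer: back: HOME,D
current: I
forward: A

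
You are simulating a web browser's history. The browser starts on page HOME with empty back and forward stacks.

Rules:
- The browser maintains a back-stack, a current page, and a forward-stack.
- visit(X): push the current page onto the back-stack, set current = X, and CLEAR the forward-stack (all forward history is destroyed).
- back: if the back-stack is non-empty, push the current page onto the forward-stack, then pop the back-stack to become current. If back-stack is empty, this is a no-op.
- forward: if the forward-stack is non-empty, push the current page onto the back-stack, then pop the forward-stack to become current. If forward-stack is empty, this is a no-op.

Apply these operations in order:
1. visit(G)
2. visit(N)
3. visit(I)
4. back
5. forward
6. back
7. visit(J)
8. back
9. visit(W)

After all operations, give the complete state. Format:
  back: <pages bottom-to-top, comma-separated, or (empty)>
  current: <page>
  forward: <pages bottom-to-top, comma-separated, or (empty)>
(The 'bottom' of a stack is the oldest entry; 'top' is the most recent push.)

After 1 (visit(G)): cur=G back=1 fwd=0
After 2 (visit(N)): cur=N back=2 fwd=0
After 3 (visit(I)): cur=I back=3 fwd=0
After 4 (back): cur=N back=2 fwd=1
After 5 (forward): cur=I back=3 fwd=0
After 6 (back): cur=N back=2 fwd=1
After 7 (visit(J)): cur=J back=3 fwd=0
After 8 (back): cur=N back=2 fwd=1
After 9 (visit(W)): cur=W back=3 fwd=0

Answer: back: HOME,G,N
current: W
forward: (empty)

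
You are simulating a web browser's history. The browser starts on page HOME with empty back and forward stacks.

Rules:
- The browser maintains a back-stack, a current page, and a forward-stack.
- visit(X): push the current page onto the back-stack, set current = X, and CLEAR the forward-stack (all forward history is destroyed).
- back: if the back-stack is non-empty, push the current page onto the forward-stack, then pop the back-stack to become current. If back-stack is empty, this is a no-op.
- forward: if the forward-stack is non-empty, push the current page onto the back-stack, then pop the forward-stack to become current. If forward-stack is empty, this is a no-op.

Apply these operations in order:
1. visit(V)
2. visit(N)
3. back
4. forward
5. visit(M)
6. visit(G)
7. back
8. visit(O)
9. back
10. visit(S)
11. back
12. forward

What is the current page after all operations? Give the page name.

After 1 (visit(V)): cur=V back=1 fwd=0
After 2 (visit(N)): cur=N back=2 fwd=0
After 3 (back): cur=V back=1 fwd=1
After 4 (forward): cur=N back=2 fwd=0
After 5 (visit(M)): cur=M back=3 fwd=0
After 6 (visit(G)): cur=G back=4 fwd=0
After 7 (back): cur=M back=3 fwd=1
After 8 (visit(O)): cur=O back=4 fwd=0
After 9 (back): cur=M back=3 fwd=1
After 10 (visit(S)): cur=S back=4 fwd=0
After 11 (back): cur=M back=3 fwd=1
After 12 (forward): cur=S back=4 fwd=0

Answer: S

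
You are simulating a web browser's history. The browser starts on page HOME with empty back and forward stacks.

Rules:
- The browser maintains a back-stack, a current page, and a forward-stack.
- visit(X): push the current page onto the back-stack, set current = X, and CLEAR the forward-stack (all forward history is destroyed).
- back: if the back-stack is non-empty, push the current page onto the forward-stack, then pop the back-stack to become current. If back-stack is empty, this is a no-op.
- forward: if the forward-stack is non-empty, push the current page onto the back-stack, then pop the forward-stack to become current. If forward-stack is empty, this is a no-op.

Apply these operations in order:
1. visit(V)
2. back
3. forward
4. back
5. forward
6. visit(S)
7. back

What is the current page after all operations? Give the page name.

Answer: V

Derivation:
After 1 (visit(V)): cur=V back=1 fwd=0
After 2 (back): cur=HOME back=0 fwd=1
After 3 (forward): cur=V back=1 fwd=0
After 4 (back): cur=HOME back=0 fwd=1
After 5 (forward): cur=V back=1 fwd=0
After 6 (visit(S)): cur=S back=2 fwd=0
After 7 (back): cur=V back=1 fwd=1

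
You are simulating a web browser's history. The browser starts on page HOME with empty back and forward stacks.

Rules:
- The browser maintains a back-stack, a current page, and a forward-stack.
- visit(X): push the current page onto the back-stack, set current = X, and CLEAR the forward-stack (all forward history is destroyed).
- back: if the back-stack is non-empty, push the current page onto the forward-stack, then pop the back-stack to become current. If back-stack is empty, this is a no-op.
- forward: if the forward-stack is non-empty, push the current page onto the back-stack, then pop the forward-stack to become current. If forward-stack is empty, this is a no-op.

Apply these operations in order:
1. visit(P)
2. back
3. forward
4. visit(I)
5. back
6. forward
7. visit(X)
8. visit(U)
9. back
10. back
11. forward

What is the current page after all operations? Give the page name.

Answer: X

Derivation:
After 1 (visit(P)): cur=P back=1 fwd=0
After 2 (back): cur=HOME back=0 fwd=1
After 3 (forward): cur=P back=1 fwd=0
After 4 (visit(I)): cur=I back=2 fwd=0
After 5 (back): cur=P back=1 fwd=1
After 6 (forward): cur=I back=2 fwd=0
After 7 (visit(X)): cur=X back=3 fwd=0
After 8 (visit(U)): cur=U back=4 fwd=0
After 9 (back): cur=X back=3 fwd=1
After 10 (back): cur=I back=2 fwd=2
After 11 (forward): cur=X back=3 fwd=1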